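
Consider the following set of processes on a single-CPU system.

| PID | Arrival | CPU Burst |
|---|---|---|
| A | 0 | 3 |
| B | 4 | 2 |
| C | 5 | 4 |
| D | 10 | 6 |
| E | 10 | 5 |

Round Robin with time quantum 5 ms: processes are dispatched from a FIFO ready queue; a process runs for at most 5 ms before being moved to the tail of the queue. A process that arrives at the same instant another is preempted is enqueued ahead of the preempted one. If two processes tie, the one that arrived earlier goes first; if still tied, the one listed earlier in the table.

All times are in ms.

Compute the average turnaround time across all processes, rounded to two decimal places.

6.20

Schedule: | A 0-3 | idle 3-4 | B 4-6 | C 6-10 | D 10-15 | E 15-20 | D 20-21 |
Completion: A=3  B=6  C=10  D=21  E=20
Turnaround times: A=3, B=2, C=5, D=11, E=10
Average turnaround = (3+2+5+11+10) / 5 = 31/5 = 6.20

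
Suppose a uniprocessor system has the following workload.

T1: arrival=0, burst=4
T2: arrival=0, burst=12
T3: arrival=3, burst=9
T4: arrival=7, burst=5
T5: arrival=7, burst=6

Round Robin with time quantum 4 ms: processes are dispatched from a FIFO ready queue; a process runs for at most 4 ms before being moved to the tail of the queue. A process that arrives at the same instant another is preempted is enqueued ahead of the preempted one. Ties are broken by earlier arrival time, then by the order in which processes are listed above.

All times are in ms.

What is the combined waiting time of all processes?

82

Gantt: | T1 0-4 | T2 4-8 | T3 8-12 | T4 12-16 | T5 16-20 | T2 20-24 | T3 24-28 | T4 28-29 | T5 29-31 | T2 31-35 | T3 35-36 |
Completion: T1=4  T2=35  T3=36  T4=29  T5=31
Turnaround (C−A): T1=4  T2=35  T3=33  T4=22  T5=24
Waiting = turnaround − burst: T1=0, T2=23, T3=24, T4=17, T5=18
Total waiting = 0 + 23 + 24 + 17 + 18 = 82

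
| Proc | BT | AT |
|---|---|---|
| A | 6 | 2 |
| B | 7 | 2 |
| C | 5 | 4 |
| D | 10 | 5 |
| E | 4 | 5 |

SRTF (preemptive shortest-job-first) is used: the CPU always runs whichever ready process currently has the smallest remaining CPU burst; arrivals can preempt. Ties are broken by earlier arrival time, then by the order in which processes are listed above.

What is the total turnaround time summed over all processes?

Timeline: | idle 0-2 | A 2-8 | E 8-12 | C 12-17 | B 17-24 | D 24-34 |
Completion: A=8  B=24  C=17  D=34  E=12
Turnaround (C−A): A=6  B=22  C=13  D=29  E=7
Turnaround = completion − arrival: A=6, B=22, C=13, D=29, E=7
Total turnaround = 6 + 22 + 13 + 29 + 7 = 77

77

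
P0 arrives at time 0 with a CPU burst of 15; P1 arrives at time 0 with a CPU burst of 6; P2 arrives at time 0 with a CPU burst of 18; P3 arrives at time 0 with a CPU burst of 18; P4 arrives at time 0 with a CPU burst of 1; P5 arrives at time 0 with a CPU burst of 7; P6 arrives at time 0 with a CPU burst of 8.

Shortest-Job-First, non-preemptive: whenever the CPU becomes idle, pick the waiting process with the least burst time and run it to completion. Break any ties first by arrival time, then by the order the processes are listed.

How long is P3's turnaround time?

73

Schedule: | P4 0-1 | P1 1-7 | P5 7-14 | P6 14-22 | P0 22-37 | P2 37-55 | P3 55-73 |
Completion: P0=37  P1=7  P2=55  P3=73  P4=1  P5=14  P6=22
Turnaround(P3) = completion − arrival = 73 − 0 = 73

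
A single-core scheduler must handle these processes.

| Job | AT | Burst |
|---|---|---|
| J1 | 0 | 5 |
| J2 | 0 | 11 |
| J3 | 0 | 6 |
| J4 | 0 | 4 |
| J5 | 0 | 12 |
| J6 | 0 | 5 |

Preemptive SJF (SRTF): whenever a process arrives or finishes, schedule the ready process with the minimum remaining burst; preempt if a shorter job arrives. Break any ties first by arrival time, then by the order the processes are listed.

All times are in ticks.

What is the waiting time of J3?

Schedule: | J4 0-4 | J1 4-9 | J6 9-14 | J3 14-20 | J2 20-31 | J5 31-43 |
Completion: J1=9  J2=31  J3=20  J4=4  J5=43  J6=14
Turnaround (C−A): J1=9  J2=31  J3=20  J4=4  J5=43  J6=14
Waiting(J3) = turnaround − burst = 20 − 6 = 14

14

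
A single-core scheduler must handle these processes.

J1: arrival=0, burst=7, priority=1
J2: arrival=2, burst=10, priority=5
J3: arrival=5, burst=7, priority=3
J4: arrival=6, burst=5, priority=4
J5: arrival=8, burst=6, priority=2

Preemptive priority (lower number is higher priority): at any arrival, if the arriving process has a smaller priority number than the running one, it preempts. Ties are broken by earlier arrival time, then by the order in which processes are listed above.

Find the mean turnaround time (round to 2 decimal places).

Gantt: | J1 0-7 | J3 7-8 | J5 8-14 | J3 14-20 | J4 20-25 | J2 25-35 |
Completion: J1=7  J2=35  J3=20  J4=25  J5=14
Turnaround times: J1=7, J2=33, J3=15, J4=19, J5=6
Average turnaround = (7+33+15+19+6) / 5 = 80/5 = 16.00

16.00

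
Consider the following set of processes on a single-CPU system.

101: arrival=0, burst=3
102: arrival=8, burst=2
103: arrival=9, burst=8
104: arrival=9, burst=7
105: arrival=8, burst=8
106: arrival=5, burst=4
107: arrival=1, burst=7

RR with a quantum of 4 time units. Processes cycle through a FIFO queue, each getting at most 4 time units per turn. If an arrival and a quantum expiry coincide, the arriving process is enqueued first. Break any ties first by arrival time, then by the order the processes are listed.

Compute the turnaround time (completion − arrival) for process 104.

Gantt: | 101 0-3 | 107 3-7 | 106 7-11 | 107 11-14 | 102 14-16 | 105 16-20 | 103 20-24 | 104 24-28 | 105 28-32 | 103 32-36 | 104 36-39 |
Completion: 101=3  102=16  103=36  104=39  105=32  106=11  107=14
Turnaround(104) = completion − arrival = 39 − 9 = 30

30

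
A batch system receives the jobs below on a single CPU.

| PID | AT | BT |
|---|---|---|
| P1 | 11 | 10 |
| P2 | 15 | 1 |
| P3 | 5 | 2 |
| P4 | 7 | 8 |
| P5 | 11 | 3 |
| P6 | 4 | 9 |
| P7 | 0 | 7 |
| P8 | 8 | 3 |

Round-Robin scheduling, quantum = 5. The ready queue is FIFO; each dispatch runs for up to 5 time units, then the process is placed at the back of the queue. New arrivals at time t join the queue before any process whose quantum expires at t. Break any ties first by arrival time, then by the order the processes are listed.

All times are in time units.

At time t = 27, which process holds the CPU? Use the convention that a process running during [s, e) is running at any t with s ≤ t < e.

Gantt: | P7 0-5 | P6 5-10 | P3 10-12 | P7 12-14 | P4 14-19 | P8 19-22 | P6 22-26 | P1 26-31 | P5 31-34 | P2 34-35 | P4 35-38 | P1 38-43 |
Completion: P1=43  P2=35  P3=12  P4=38  P5=34  P6=26  P7=14  P8=22

P1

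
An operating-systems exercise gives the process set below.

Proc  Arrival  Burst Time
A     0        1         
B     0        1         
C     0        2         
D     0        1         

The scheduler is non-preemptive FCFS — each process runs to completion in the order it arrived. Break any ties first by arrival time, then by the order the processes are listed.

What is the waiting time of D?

Schedule: | A 0-1 | B 1-2 | C 2-4 | D 4-5 |
Completion: A=1  B=2  C=4  D=5
Waiting(D) = turnaround − burst = 5 − 1 = 4

4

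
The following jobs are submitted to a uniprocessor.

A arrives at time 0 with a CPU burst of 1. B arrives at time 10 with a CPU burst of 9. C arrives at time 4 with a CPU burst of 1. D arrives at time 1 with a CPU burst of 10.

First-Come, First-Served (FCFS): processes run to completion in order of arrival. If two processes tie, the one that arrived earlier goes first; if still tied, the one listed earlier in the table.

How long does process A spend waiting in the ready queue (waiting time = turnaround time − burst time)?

Timeline: | A 0-1 | D 1-11 | C 11-12 | B 12-21 |
Completion: A=1  B=21  C=12  D=11
Turnaround (C−A): A=1  B=11  C=8  D=10
Waiting(A) = turnaround − burst = 1 − 1 = 0

0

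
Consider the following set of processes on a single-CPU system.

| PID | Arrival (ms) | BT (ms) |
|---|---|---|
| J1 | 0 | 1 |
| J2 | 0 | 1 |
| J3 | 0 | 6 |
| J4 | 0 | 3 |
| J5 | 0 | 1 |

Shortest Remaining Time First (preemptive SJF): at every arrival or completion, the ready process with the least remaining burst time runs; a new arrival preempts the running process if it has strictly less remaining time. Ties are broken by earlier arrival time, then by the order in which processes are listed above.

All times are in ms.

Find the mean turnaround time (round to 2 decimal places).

Schedule: | J1 0-1 | J2 1-2 | J5 2-3 | J4 3-6 | J3 6-12 |
Completion: J1=1  J2=2  J3=12  J4=6  J5=3
Turnaround (C−A): J1=1  J2=2  J3=12  J4=6  J5=3
Turnaround times: J1=1, J2=2, J3=12, J4=6, J5=3
Average turnaround = (1+2+12+6+3) / 5 = 24/5 = 4.80

4.80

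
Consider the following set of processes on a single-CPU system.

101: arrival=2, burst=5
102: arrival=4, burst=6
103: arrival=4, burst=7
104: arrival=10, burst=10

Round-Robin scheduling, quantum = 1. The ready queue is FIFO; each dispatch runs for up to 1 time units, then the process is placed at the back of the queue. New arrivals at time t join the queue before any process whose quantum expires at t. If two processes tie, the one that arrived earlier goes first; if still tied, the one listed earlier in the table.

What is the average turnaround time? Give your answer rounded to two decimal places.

17.25

Schedule: | idle 0-2 | 101 2-4 | 102 4-5 | 103 5-6 | 101 6-7 | 102 7-8 | 103 8-9 | 101 9-10 | 102 10-11 | 103 11-12 | 104 12-13 | 101 13-14 | 102 14-15 | 103 15-16 | 104 16-17 | 102 17-18 | 103 18-19 | 104 19-20 | 102 20-21 | 103 21-22 | 104 22-23 | 103 23-24 | 104 24-30 |
Completion: 101=14  102=21  103=24  104=30
Turnaround times: 101=12, 102=17, 103=20, 104=20
Average turnaround = (12+17+20+20) / 4 = 69/4 = 17.25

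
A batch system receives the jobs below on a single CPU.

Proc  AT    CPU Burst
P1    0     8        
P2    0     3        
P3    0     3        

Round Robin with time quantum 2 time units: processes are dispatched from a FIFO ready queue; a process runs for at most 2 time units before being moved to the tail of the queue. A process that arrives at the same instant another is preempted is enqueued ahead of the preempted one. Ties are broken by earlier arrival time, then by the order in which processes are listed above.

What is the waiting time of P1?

Timeline: | P1 0-2 | P2 2-4 | P3 4-6 | P1 6-8 | P2 8-9 | P3 9-10 | P1 10-14 |
Completion: P1=14  P2=9  P3=10
Turnaround (C−A): P1=14  P2=9  P3=10
Waiting(P1) = turnaround − burst = 14 − 8 = 6

6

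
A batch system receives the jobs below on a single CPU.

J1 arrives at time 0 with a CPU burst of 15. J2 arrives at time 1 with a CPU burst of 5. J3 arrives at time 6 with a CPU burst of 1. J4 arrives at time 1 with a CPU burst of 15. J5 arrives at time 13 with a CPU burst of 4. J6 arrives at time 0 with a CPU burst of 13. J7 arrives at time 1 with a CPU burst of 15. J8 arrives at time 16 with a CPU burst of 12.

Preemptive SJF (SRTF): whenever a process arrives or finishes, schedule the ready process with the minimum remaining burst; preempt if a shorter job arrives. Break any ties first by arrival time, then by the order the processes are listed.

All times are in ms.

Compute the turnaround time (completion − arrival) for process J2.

Timeline: | J6 0-1 | J2 1-6 | J3 6-7 | J6 7-13 | J5 13-17 | J6 17-23 | J8 23-35 | J1 35-50 | J4 50-65 | J7 65-80 |
Completion: J1=50  J2=6  J3=7  J4=65  J5=17  J6=23  J7=80  J8=35
Turnaround (C−A): J1=50  J2=5  J3=1  J4=64  J5=4  J6=23  J7=79  J8=19
Turnaround(J2) = completion − arrival = 6 − 1 = 5

5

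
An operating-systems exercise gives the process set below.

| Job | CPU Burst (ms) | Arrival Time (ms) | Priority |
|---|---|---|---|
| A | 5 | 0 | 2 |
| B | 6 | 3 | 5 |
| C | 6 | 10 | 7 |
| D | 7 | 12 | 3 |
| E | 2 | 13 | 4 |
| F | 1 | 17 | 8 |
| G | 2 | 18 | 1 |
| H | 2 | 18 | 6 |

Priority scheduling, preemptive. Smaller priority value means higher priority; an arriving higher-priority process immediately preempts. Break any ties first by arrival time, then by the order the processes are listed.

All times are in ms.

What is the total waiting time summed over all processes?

44

Gantt: | A 0-5 | B 5-11 | C 11-12 | D 12-18 | G 18-20 | D 20-21 | E 21-23 | H 23-25 | C 25-30 | F 30-31 |
Completion: A=5  B=11  C=30  D=21  E=23  F=31  G=20  H=25
Turnaround (C−A): A=5  B=8  C=20  D=9  E=10  F=14  G=2  H=7
Waiting = turnaround − burst: A=0, B=2, C=14, D=2, E=8, F=13, G=0, H=5
Total waiting = 0 + 2 + 14 + 2 + 8 + 13 + 0 + 5 = 44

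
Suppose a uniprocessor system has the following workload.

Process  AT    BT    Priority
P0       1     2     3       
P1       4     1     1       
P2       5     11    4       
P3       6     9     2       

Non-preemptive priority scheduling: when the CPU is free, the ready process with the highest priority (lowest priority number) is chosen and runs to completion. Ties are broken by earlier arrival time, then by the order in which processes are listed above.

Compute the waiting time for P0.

0

Schedule: | idle 0-1 | P0 1-3 | idle 3-4 | P1 4-5 | P2 5-16 | P3 16-25 |
Completion: P0=3  P1=5  P2=16  P3=25
Turnaround (C−A): P0=2  P1=1  P2=11  P3=19
Waiting(P0) = turnaround − burst = 2 − 2 = 0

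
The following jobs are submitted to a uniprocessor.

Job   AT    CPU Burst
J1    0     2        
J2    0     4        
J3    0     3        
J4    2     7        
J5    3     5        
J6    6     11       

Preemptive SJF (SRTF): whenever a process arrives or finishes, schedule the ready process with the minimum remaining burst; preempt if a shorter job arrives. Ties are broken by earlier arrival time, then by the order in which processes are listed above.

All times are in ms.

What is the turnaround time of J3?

5

Gantt: | J1 0-2 | J3 2-5 | J2 5-9 | J5 9-14 | J4 14-21 | J6 21-32 |
Completion: J1=2  J2=9  J3=5  J4=21  J5=14  J6=32
Turnaround (C−A): J1=2  J2=9  J3=5  J4=19  J5=11  J6=26
Turnaround(J3) = completion − arrival = 5 − 0 = 5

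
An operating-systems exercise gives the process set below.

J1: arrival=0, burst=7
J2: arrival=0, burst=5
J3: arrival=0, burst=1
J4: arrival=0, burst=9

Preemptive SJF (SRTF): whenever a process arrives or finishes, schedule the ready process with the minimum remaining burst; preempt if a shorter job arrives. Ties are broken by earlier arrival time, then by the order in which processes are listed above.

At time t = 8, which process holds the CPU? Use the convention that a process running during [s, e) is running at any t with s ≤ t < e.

J1

Timeline: | J3 0-1 | J2 1-6 | J1 6-13 | J4 13-22 |
Completion: J1=13  J2=6  J3=1  J4=22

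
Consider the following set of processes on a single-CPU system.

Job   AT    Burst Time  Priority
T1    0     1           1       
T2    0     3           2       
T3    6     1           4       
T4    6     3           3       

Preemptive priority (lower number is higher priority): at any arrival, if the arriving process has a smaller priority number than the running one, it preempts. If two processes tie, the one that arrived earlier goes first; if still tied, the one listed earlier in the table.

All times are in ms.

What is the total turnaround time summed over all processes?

12

Gantt: | T1 0-1 | T2 1-4 | idle 4-6 | T4 6-9 | T3 9-10 |
Completion: T1=1  T2=4  T3=10  T4=9
Turnaround (C−A): T1=1  T2=4  T3=4  T4=3
Turnaround = completion − arrival: T1=1, T2=4, T3=4, T4=3
Total turnaround = 1 + 4 + 4 + 3 = 12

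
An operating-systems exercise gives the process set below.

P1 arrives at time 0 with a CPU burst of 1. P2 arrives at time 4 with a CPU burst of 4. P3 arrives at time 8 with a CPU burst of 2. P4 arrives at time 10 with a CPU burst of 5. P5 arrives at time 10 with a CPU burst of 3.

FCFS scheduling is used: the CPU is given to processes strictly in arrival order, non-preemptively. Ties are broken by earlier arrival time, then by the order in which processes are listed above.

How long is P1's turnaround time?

Schedule: | P1 0-1 | idle 1-4 | P2 4-8 | P3 8-10 | P4 10-15 | P5 15-18 |
Completion: P1=1  P2=8  P3=10  P4=15  P5=18
Turnaround (C−A): P1=1  P2=4  P3=2  P4=5  P5=8
Turnaround(P1) = completion − arrival = 1 − 0 = 1

1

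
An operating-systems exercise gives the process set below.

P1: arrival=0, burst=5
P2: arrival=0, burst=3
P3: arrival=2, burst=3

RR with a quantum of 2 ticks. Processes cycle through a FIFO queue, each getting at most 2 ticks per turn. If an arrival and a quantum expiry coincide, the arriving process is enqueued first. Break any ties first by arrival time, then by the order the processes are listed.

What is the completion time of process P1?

Gantt: | P1 0-2 | P2 2-4 | P3 4-6 | P1 6-8 | P2 8-9 | P3 9-10 | P1 10-11 |
Completion: P1=11  P2=9  P3=10
Turnaround (C−A): P1=11  P2=9  P3=8

11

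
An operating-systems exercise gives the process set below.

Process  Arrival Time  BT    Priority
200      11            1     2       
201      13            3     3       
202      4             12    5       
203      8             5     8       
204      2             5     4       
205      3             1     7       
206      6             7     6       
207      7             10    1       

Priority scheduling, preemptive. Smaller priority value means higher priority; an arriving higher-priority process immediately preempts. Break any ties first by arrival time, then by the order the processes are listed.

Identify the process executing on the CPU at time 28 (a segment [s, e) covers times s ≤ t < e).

202

Schedule: | idle 0-2 | 204 2-7 | 207 7-17 | 200 17-18 | 201 18-21 | 202 21-33 | 206 33-40 | 205 40-41 | 203 41-46 |
Completion: 200=18  201=21  202=33  203=46  204=7  205=41  206=40  207=17
Turnaround (C−A): 200=7  201=8  202=29  203=38  204=5  205=38  206=34  207=10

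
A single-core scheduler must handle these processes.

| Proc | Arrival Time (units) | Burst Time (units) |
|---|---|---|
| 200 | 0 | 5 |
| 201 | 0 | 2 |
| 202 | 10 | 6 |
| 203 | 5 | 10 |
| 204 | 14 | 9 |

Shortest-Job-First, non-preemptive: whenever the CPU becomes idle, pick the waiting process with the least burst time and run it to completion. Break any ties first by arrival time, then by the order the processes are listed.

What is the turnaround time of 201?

2

Schedule: | 201 0-2 | 200 2-7 | 203 7-17 | 202 17-23 | 204 23-32 |
Completion: 200=7  201=2  202=23  203=17  204=32
Turnaround(201) = completion − arrival = 2 − 0 = 2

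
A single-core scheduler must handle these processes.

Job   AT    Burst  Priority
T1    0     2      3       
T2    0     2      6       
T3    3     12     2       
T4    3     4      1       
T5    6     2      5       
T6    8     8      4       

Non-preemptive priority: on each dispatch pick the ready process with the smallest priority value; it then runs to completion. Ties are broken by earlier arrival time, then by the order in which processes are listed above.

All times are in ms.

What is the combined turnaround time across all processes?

Schedule: | T1 0-2 | T2 2-4 | T4 4-8 | T3 8-20 | T6 20-28 | T5 28-30 |
Completion: T1=2  T2=4  T3=20  T4=8  T5=30  T6=28
Turnaround = completion − arrival: T1=2, T2=4, T3=17, T4=5, T5=24, T6=20
Total turnaround = 2 + 4 + 17 + 5 + 24 + 20 = 72

72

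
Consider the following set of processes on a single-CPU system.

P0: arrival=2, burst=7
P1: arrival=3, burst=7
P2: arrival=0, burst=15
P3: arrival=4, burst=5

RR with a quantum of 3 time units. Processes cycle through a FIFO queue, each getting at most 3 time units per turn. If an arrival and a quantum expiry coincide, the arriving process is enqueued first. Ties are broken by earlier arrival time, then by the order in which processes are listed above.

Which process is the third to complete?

P1

Timeline: | P2 0-3 | P0 3-6 | P1 6-9 | P2 9-12 | P3 12-15 | P0 15-18 | P1 18-21 | P2 21-24 | P3 24-26 | P0 26-27 | P1 27-28 | P2 28-34 |
Completion: P0=27  P1=28  P2=34  P3=26
Turnaround (C−A): P0=25  P1=25  P2=34  P3=22
Finish order: P3 → P0 → P1 → P2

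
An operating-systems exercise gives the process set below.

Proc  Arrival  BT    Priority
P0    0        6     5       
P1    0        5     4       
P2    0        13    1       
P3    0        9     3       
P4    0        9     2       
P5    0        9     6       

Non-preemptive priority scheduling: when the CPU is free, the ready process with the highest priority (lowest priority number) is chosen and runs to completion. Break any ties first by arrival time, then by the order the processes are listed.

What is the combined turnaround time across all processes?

Schedule: | P2 0-13 | P4 13-22 | P3 22-31 | P1 31-36 | P0 36-42 | P5 42-51 |
Completion: P0=42  P1=36  P2=13  P3=31  P4=22  P5=51
Turnaround (C−A): P0=42  P1=36  P2=13  P3=31  P4=22  P5=51
Turnaround = completion − arrival: P0=42, P1=36, P2=13, P3=31, P4=22, P5=51
Total turnaround = 42 + 36 + 13 + 31 + 22 + 51 = 195

195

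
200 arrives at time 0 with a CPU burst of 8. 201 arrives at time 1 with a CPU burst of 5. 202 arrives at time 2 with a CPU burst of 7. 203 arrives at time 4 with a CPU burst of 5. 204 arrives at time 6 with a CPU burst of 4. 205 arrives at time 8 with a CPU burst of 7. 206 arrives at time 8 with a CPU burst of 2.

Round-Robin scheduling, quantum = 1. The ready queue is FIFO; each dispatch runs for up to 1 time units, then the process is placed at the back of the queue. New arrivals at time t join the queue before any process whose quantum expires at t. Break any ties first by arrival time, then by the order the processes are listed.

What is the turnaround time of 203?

27

Timeline: | 200 0-1 | 201 1-2 | 200 2-3 | 202 3-4 | 201 4-5 | 200 5-6 | 203 6-7 | 202 7-8 | 201 8-9 | 204 9-10 | 200 10-11 | 203 11-12 | 205 12-13 | 206 13-14 | 202 14-15 | 201 15-16 | 204 16-17 | 200 17-18 | 203 18-19 | 205 19-20 | 206 20-21 | 202 21-22 | 201 22-23 | 204 23-24 | 200 24-25 | 203 25-26 | 205 26-27 | 202 27-28 | 204 28-29 | 200 29-30 | 203 30-31 | 205 31-32 | 202 32-33 | 200 33-34 | 205 34-35 | 202 35-36 | 205 36-38 |
Completion: 200=34  201=23  202=36  203=31  204=29  205=38  206=21
Turnaround(203) = completion − arrival = 31 − 4 = 27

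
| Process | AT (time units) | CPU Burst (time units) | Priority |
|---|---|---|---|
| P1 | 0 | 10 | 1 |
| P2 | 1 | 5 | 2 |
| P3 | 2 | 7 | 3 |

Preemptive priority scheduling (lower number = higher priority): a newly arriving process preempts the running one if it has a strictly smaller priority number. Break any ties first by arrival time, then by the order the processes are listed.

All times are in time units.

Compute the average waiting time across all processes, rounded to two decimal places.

7.33

Gantt: | P1 0-10 | P2 10-15 | P3 15-22 |
Completion: P1=10  P2=15  P3=22
Turnaround (C−A): P1=10  P2=14  P3=20
Waiting times: P1=0, P2=9, P3=13
Average waiting = (0+9+13) / 3 = 22/3 = 7.33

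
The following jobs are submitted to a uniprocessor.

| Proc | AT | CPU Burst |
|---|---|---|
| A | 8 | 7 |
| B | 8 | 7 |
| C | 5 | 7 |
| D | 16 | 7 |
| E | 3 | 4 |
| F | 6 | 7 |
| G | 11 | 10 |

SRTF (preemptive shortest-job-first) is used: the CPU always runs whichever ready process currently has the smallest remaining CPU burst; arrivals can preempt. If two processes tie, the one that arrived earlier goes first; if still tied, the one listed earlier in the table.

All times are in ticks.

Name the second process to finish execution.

Timeline: | idle 0-3 | E 3-7 | C 7-14 | F 14-21 | A 21-28 | B 28-35 | D 35-42 | G 42-52 |
Completion: A=28  B=35  C=14  D=42  E=7  F=21  G=52
Finish order: E → C → F → A → B → D → G

C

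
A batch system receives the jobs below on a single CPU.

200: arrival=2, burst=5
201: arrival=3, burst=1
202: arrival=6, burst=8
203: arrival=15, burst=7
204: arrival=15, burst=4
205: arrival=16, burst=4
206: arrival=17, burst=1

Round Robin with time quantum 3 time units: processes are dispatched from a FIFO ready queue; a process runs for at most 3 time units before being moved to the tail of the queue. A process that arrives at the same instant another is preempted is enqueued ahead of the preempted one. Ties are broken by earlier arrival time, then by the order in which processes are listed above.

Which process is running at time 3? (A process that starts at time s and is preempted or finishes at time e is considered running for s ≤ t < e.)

200

Gantt: | idle 0-2 | 200 2-5 | 201 5-6 | 200 6-8 | 202 8-16 | 203 16-19 | 204 19-22 | 205 22-25 | 206 25-26 | 203 26-29 | 204 29-30 | 205 30-31 | 203 31-32 |
Completion: 200=8  201=6  202=16  203=32  204=30  205=31  206=26
Turnaround (C−A): 200=6  201=3  202=10  203=17  204=15  205=15  206=9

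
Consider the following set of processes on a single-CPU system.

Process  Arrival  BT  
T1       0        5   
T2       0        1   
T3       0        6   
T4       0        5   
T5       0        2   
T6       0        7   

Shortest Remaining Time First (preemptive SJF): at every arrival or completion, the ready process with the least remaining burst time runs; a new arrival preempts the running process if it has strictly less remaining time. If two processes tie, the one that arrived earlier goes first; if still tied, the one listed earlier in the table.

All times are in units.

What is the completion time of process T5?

Schedule: | T2 0-1 | T5 1-3 | T1 3-8 | T4 8-13 | T3 13-19 | T6 19-26 |
Completion: T1=8  T2=1  T3=19  T4=13  T5=3  T6=26
Turnaround (C−A): T1=8  T2=1  T3=19  T4=13  T5=3  T6=26

3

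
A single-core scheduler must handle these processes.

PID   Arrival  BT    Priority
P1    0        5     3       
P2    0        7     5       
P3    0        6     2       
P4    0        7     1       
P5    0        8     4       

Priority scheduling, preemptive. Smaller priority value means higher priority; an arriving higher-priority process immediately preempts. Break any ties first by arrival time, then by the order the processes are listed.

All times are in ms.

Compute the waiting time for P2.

26

Timeline: | P4 0-7 | P3 7-13 | P1 13-18 | P5 18-26 | P2 26-33 |
Completion: P1=18  P2=33  P3=13  P4=7  P5=26
Turnaround (C−A): P1=18  P2=33  P3=13  P4=7  P5=26
Waiting(P2) = turnaround − burst = 33 − 7 = 26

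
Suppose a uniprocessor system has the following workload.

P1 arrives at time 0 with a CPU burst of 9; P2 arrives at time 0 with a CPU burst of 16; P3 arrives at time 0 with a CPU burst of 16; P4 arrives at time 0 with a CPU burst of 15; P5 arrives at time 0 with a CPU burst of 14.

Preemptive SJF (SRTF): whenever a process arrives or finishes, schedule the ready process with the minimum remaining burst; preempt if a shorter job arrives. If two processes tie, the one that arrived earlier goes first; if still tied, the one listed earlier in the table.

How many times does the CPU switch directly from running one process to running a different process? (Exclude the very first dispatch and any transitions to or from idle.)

4

Schedule: | P1 0-9 | P5 9-23 | P4 23-38 | P2 38-54 | P3 54-70 |
Completion: P1=9  P2=54  P3=70  P4=38  P5=23
Turnaround (C−A): P1=9  P2=54  P3=70  P4=38  P5=23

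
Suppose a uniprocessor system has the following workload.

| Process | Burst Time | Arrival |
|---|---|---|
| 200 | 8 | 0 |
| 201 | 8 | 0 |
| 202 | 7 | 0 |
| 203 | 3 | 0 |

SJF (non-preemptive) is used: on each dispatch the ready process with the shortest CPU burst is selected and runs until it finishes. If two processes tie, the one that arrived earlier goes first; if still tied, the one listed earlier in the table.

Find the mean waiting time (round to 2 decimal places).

Schedule: | 203 0-3 | 202 3-10 | 200 10-18 | 201 18-26 |
Completion: 200=18  201=26  202=10  203=3
Turnaround (C−A): 200=18  201=26  202=10  203=3
Waiting times: 200=10, 201=18, 202=3, 203=0
Average waiting = (10+18+3+0) / 4 = 31/4 = 7.75

7.75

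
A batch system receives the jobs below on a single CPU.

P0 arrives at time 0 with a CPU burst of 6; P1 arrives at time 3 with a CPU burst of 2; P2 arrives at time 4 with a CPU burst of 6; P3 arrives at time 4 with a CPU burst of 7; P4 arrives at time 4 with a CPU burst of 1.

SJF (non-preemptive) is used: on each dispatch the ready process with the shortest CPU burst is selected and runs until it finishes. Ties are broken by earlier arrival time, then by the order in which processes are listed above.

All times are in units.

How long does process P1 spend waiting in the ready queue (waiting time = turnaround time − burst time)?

4

Gantt: | P0 0-6 | P4 6-7 | P1 7-9 | P2 9-15 | P3 15-22 |
Completion: P0=6  P1=9  P2=15  P3=22  P4=7
Turnaround (C−A): P0=6  P1=6  P2=11  P3=18  P4=3
Waiting(P1) = turnaround − burst = 6 − 2 = 4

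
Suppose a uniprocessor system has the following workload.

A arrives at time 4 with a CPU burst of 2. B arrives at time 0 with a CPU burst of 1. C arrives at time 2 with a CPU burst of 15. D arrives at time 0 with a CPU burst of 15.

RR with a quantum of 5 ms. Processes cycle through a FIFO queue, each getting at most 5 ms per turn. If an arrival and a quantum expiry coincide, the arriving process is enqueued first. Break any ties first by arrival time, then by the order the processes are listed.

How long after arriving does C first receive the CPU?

Schedule: | B 0-1 | D 1-6 | C 6-11 | A 11-13 | D 13-18 | C 18-23 | D 23-28 | C 28-33 |
Completion: A=13  B=1  C=33  D=28
Turnaround (C−A): A=9  B=1  C=31  D=28
Response(C) = first start − arrival = 6 − 2 = 4

4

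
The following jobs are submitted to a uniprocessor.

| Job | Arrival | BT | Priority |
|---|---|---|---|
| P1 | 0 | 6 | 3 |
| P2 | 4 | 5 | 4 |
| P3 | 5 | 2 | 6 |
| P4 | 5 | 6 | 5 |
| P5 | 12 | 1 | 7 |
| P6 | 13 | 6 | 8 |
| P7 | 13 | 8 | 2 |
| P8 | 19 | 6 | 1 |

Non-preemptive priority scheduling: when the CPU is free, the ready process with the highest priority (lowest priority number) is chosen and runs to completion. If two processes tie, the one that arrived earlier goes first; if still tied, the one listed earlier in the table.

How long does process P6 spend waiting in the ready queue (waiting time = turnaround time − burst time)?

21

Timeline: | P1 0-6 | P2 6-11 | P4 11-17 | P7 17-25 | P8 25-31 | P3 31-33 | P5 33-34 | P6 34-40 |
Completion: P1=6  P2=11  P3=33  P4=17  P5=34  P6=40  P7=25  P8=31
Turnaround (C−A): P1=6  P2=7  P3=28  P4=12  P5=22  P6=27  P7=12  P8=12
Waiting(P6) = turnaround − burst = 27 − 6 = 21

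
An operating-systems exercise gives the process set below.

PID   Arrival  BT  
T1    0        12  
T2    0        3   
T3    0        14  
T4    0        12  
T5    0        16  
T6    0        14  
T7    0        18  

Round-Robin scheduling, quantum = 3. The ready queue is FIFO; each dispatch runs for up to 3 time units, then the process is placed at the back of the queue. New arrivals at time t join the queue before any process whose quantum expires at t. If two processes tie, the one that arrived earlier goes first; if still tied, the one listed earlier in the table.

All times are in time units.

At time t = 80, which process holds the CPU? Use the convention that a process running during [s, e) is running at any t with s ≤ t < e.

T6

Schedule: | T1 0-3 | T2 3-6 | T3 6-9 | T4 9-12 | T5 12-15 | T6 15-18 | T7 18-21 | T1 21-24 | T3 24-27 | T4 27-30 | T5 30-33 | T6 33-36 | T7 36-39 | T1 39-42 | T3 42-45 | T4 45-48 | T5 48-51 | T6 51-54 | T7 54-57 | T1 57-60 | T3 60-63 | T4 63-66 | T5 66-69 | T6 69-72 | T7 72-75 | T3 75-77 | T5 77-80 | T6 80-82 | T7 82-85 | T5 85-86 | T7 86-89 |
Completion: T1=60  T2=6  T3=77  T4=66  T5=86  T6=82  T7=89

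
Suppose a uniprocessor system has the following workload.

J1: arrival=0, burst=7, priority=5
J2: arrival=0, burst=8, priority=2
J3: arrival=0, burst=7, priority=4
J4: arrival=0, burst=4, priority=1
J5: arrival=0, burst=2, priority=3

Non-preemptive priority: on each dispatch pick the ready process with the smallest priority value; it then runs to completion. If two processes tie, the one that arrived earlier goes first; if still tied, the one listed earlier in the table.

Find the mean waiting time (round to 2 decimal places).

Schedule: | J4 0-4 | J2 4-12 | J5 12-14 | J3 14-21 | J1 21-28 |
Completion: J1=28  J2=12  J3=21  J4=4  J5=14
Turnaround (C−A): J1=28  J2=12  J3=21  J4=4  J5=14
Waiting times: J1=21, J2=4, J3=14, J4=0, J5=12
Average waiting = (21+4+14+0+12) / 5 = 51/5 = 10.20

10.20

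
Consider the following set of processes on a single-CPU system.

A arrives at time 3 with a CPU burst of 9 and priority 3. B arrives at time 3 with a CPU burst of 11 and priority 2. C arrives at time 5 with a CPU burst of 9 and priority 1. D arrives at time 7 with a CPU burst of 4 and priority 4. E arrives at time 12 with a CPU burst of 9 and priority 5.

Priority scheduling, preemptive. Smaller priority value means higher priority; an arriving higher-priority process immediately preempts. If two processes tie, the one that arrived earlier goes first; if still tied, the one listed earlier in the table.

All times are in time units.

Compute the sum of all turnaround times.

120

Gantt: | idle 0-3 | B 3-5 | C 5-14 | B 14-23 | A 23-32 | D 32-36 | E 36-45 |
Completion: A=32  B=23  C=14  D=36  E=45
Turnaround = completion − arrival: A=29, B=20, C=9, D=29, E=33
Total turnaround = 29 + 20 + 9 + 29 + 33 = 120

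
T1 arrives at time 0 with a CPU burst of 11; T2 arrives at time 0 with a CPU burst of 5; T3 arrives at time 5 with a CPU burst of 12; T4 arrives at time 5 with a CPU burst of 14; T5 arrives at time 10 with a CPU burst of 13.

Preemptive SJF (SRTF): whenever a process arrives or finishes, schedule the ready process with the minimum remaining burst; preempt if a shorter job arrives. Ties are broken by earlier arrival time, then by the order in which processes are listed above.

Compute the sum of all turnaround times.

Gantt: | T2 0-5 | T1 5-16 | T3 16-28 | T5 28-41 | T4 41-55 |
Completion: T1=16  T2=5  T3=28  T4=55  T5=41
Turnaround (C−A): T1=16  T2=5  T3=23  T4=50  T5=31
Turnaround = completion − arrival: T1=16, T2=5, T3=23, T4=50, T5=31
Total turnaround = 16 + 5 + 23 + 50 + 31 = 125

125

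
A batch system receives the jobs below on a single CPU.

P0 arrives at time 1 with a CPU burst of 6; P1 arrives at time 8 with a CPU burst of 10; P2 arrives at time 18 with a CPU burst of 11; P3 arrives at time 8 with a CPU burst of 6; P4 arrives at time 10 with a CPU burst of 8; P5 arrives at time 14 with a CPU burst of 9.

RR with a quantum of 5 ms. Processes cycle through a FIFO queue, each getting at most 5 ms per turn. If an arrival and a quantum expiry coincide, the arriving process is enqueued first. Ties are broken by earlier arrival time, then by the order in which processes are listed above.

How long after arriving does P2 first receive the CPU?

Gantt: | idle 0-1 | P0 1-7 | idle 7-8 | P1 8-13 | P3 13-18 | P4 18-23 | P1 23-28 | P5 28-33 | P2 33-38 | P3 38-39 | P4 39-42 | P5 42-46 | P2 46-52 |
Completion: P0=7  P1=28  P2=52  P3=39  P4=42  P5=46
Turnaround (C−A): P0=6  P1=20  P2=34  P3=31  P4=32  P5=32
Response(P2) = first start − arrival = 33 − 18 = 15

15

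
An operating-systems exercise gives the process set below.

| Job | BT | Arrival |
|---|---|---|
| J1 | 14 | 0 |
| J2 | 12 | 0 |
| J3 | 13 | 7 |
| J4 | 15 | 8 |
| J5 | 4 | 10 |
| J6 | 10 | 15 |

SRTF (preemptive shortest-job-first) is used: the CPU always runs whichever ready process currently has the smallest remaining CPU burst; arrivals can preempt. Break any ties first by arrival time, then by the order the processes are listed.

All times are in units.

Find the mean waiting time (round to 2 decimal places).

17.67

Schedule: | J2 0-12 | J5 12-16 | J6 16-26 | J3 26-39 | J1 39-53 | J4 53-68 |
Completion: J1=53  J2=12  J3=39  J4=68  J5=16  J6=26
Waiting times: J1=39, J2=0, J3=19, J4=45, J5=2, J6=1
Average waiting = (39+0+19+45+2+1) / 6 = 106/6 = 17.67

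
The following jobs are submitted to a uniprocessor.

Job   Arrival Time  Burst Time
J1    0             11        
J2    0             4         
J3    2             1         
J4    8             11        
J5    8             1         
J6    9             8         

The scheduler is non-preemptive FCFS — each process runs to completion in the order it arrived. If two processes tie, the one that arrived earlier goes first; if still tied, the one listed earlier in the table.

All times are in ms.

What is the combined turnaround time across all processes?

106

Timeline: | J1 0-11 | J2 11-15 | J3 15-16 | J4 16-27 | J5 27-28 | J6 28-36 |
Completion: J1=11  J2=15  J3=16  J4=27  J5=28  J6=36
Turnaround (C−A): J1=11  J2=15  J3=14  J4=19  J5=20  J6=27
Turnaround = completion − arrival: J1=11, J2=15, J3=14, J4=19, J5=20, J6=27
Total turnaround = 11 + 15 + 14 + 19 + 20 + 27 = 106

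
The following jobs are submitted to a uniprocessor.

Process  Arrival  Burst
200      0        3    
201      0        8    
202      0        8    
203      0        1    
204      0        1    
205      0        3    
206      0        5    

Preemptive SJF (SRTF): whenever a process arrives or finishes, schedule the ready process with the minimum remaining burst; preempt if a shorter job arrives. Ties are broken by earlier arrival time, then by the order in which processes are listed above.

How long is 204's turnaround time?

2

Gantt: | 203 0-1 | 204 1-2 | 200 2-5 | 205 5-8 | 206 8-13 | 201 13-21 | 202 21-29 |
Completion: 200=5  201=21  202=29  203=1  204=2  205=8  206=13
Turnaround (C−A): 200=5  201=21  202=29  203=1  204=2  205=8  206=13
Turnaround(204) = completion − arrival = 2 − 0 = 2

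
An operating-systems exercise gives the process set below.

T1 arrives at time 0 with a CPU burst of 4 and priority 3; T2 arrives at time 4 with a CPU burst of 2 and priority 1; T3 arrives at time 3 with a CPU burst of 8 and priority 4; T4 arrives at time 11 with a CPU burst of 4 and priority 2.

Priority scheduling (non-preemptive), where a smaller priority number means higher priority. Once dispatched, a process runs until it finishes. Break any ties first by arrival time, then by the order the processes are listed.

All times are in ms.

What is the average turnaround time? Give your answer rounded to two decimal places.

Gantt: | T1 0-4 | T2 4-6 | T3 6-14 | T4 14-18 |
Completion: T1=4  T2=6  T3=14  T4=18
Turnaround times: T1=4, T2=2, T3=11, T4=7
Average turnaround = (4+2+11+7) / 4 = 24/4 = 6.00

6.00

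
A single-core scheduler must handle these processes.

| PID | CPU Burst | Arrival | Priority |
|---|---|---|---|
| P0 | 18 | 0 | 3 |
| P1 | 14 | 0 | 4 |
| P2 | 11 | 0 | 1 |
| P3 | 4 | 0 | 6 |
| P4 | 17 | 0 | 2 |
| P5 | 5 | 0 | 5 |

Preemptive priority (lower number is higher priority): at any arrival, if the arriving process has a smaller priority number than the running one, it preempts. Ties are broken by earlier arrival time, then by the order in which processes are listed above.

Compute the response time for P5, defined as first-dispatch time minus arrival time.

60

Schedule: | P2 0-11 | P4 11-28 | P0 28-46 | P1 46-60 | P5 60-65 | P3 65-69 |
Completion: P0=46  P1=60  P2=11  P3=69  P4=28  P5=65
Turnaround (C−A): P0=46  P1=60  P2=11  P3=69  P4=28  P5=65
Response(P5) = first start − arrival = 60 − 0 = 60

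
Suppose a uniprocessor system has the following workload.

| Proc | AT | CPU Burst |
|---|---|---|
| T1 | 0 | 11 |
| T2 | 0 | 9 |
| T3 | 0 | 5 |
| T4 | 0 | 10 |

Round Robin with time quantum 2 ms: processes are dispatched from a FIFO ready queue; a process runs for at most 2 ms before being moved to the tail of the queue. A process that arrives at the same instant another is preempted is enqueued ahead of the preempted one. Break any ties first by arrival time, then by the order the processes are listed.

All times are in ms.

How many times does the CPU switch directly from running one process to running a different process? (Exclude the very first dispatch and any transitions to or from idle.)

Schedule: | T1 0-2 | T2 2-4 | T3 4-6 | T4 6-8 | T1 8-10 | T2 10-12 | T3 12-14 | T4 14-16 | T1 16-18 | T2 18-20 | T3 20-21 | T4 21-23 | T1 23-25 | T2 25-27 | T4 27-29 | T1 29-31 | T2 31-32 | T4 32-34 | T1 34-35 |
Completion: T1=35  T2=32  T3=21  T4=34
Turnaround (C−A): T1=35  T2=32  T3=21  T4=34

18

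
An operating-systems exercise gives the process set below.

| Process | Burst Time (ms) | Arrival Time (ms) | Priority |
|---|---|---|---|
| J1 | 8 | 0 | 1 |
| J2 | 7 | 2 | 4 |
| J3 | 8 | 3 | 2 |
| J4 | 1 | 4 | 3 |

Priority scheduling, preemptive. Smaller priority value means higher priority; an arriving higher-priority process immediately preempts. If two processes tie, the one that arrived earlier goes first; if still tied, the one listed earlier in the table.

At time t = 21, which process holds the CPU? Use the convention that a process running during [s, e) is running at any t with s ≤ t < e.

Schedule: | J1 0-8 | J3 8-16 | J4 16-17 | J2 17-24 |
Completion: J1=8  J2=24  J3=16  J4=17

J2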